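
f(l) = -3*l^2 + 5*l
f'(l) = 5 - 6*l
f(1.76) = -0.49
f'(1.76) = -5.56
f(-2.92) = -40.18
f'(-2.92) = 22.52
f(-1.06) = -8.67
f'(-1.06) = 11.36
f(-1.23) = -10.69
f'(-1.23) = 12.38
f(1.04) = 1.96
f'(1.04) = -1.24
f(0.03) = 0.15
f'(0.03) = 4.82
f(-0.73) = -5.25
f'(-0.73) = 9.38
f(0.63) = 1.96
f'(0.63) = 1.22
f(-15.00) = -750.00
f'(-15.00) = 95.00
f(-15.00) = -750.00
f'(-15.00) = 95.00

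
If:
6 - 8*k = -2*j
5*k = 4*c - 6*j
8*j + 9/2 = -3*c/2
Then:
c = -3/49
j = -27/49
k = 30/49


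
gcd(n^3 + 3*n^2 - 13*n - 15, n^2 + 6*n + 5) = n^2 + 6*n + 5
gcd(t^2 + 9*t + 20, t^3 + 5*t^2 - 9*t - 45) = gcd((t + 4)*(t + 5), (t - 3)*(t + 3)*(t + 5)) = t + 5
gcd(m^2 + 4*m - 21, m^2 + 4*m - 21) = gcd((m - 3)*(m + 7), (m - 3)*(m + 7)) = m^2 + 4*m - 21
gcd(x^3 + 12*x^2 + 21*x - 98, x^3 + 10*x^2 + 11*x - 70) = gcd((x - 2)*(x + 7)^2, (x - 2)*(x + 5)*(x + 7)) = x^2 + 5*x - 14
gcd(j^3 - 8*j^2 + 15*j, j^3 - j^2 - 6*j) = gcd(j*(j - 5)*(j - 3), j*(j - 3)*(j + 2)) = j^2 - 3*j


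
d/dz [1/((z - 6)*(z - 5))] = (11 - 2*z)/(z^4 - 22*z^3 + 181*z^2 - 660*z + 900)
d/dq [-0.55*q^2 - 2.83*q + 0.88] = -1.1*q - 2.83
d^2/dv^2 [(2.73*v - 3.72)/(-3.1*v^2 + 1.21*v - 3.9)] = (-(2.73*v - 3.72)*(6.2*v - 1.21)*(12.4*v - 2.42) + (50.778*v - 29.6706)*(3.1*v^2 - 1.21*v + 3.9))/(3.1*v^2 - 1.21*v + 3.9)^3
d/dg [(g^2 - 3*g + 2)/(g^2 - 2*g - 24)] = (g^2 - 52*g + 76)/(g^4 - 4*g^3 - 44*g^2 + 96*g + 576)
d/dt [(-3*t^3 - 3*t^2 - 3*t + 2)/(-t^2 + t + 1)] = (3*t^4 - 6*t^3 - 15*t^2 - 2*t - 5)/(t^4 - 2*t^3 - t^2 + 2*t + 1)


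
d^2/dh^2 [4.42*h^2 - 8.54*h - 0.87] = 8.84000000000000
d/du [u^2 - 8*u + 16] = 2*u - 8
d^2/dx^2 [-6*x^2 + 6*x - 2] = -12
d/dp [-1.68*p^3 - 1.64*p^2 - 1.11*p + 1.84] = -5.04*p^2 - 3.28*p - 1.11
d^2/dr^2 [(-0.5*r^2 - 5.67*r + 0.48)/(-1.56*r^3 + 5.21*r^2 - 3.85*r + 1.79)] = (2.43359999999999*r^6 + 82.791072*r^5 - 308.536488*r^4 + 341.731322*r^3 + 66.5449080000001*r^2 - 267.54075*r + 76.076974)/(3.796416*r^9 - 38.037168*r^8 + 155.142468*r^7 - 342.236753*r^6 + 470.174079*r^5 - 441.943932*r^4 + 287.490103*r^3 - 129.676908*r^2 + 37.007355*r - 5.735339)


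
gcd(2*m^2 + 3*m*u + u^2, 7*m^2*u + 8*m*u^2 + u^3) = m + u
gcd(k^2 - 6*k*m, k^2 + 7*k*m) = k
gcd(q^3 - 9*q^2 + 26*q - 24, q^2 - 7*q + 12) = q^2 - 7*q + 12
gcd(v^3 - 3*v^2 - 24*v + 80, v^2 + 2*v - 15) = v + 5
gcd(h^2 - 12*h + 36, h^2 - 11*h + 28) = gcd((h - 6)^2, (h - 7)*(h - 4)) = 1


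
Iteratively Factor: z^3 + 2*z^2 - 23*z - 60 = (z + 3)*(z^2 - z - 20) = (z + 3)*(z + 4)*(z - 5)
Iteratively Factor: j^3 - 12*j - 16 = (j + 2)*(j^2 - 2*j - 8) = (j + 2)^2*(j - 4)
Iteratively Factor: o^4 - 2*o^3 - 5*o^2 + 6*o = (o)*(o^3 - 2*o^2 - 5*o + 6) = o*(o + 2)*(o^2 - 4*o + 3) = o*(o - 3)*(o + 2)*(o - 1)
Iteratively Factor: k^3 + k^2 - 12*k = (k)*(k^2 + k - 12) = k*(k + 4)*(k - 3)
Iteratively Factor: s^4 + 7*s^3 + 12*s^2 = (s + 3)*(s^3 + 4*s^2) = (s + 3)*(s + 4)*(s^2) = s*(s + 3)*(s + 4)*(s)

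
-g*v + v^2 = v*(-g + v)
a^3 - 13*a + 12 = (a - 3)*(a - 1)*(a + 4)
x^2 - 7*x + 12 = (x - 4)*(x - 3)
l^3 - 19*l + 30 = (l - 3)*(l - 2)*(l + 5)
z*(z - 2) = z^2 - 2*z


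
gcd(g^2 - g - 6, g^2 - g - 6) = g^2 - g - 6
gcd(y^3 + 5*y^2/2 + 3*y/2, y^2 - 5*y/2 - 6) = y + 3/2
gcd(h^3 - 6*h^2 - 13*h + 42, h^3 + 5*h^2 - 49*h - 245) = h - 7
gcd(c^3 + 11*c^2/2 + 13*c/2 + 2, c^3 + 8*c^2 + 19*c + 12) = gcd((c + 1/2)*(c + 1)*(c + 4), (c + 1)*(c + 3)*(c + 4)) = c^2 + 5*c + 4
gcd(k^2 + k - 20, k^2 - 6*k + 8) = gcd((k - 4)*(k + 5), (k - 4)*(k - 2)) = k - 4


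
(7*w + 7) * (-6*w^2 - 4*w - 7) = -42*w^3 - 70*w^2 - 77*w - 49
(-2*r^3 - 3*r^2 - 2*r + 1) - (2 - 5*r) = -2*r^3 - 3*r^2 + 3*r - 1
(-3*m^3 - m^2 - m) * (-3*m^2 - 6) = 9*m^5 + 3*m^4 + 21*m^3 + 6*m^2 + 6*m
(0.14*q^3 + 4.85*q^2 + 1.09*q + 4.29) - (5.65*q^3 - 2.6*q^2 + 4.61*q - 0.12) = -5.51*q^3 + 7.45*q^2 - 3.52*q + 4.41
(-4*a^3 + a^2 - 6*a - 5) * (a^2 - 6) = -4*a^5 + a^4 + 18*a^3 - 11*a^2 + 36*a + 30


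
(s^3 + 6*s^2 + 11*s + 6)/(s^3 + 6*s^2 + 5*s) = (s^2 + 5*s + 6)/(s*(s + 5))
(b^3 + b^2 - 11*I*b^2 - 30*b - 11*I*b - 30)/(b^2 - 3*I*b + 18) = (b^2 + b*(1 - 5*I) - 5*I)/(b + 3*I)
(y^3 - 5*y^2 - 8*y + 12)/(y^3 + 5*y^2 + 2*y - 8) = (y - 6)/(y + 4)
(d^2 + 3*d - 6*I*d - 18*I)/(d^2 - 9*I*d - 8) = (d^2 + d*(3 - 6*I) - 18*I)/(d^2 - 9*I*d - 8)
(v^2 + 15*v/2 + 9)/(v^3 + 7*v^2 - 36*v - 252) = (v + 3/2)/(v^2 + v - 42)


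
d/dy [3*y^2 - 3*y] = 6*y - 3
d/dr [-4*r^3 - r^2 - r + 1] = -12*r^2 - 2*r - 1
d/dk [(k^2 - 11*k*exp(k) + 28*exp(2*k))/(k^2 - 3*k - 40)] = (-(2*k - 3)*(k^2 - 11*k*exp(k) + 28*exp(2*k)) + (-k^2 + 3*k + 40)*(11*k*exp(k) - 2*k - 56*exp(2*k) + 11*exp(k)))/(-k^2 + 3*k + 40)^2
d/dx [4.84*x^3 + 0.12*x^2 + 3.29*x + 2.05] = 14.52*x^2 + 0.24*x + 3.29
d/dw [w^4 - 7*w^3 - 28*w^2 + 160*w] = 4*w^3 - 21*w^2 - 56*w + 160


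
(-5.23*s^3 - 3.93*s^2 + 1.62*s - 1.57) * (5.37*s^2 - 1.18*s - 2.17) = -28.0851*s^5 - 14.9327*s^4 + 24.6859*s^3 - 1.8144*s^2 - 1.6628*s + 3.4069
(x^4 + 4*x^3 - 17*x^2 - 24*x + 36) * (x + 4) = x^5 + 8*x^4 - x^3 - 92*x^2 - 60*x + 144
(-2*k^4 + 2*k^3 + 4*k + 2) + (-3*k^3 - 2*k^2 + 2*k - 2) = -2*k^4 - k^3 - 2*k^2 + 6*k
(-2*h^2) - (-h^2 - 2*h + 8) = -h^2 + 2*h - 8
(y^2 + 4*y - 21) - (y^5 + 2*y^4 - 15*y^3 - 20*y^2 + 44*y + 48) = -y^5 - 2*y^4 + 15*y^3 + 21*y^2 - 40*y - 69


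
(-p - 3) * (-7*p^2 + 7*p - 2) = 7*p^3 + 14*p^2 - 19*p + 6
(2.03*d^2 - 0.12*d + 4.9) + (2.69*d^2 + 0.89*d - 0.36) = 4.72*d^2 + 0.77*d + 4.54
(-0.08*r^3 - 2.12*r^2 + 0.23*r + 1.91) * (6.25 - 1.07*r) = 0.0856*r^4 + 1.7684*r^3 - 13.4961*r^2 - 0.6062*r + 11.9375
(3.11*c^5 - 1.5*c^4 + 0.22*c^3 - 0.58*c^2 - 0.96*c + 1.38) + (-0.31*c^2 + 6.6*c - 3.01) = 3.11*c^5 - 1.5*c^4 + 0.22*c^3 - 0.89*c^2 + 5.64*c - 1.63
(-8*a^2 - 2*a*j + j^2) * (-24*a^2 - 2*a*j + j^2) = 192*a^4 + 64*a^3*j - 28*a^2*j^2 - 4*a*j^3 + j^4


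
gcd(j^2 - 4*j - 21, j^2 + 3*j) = j + 3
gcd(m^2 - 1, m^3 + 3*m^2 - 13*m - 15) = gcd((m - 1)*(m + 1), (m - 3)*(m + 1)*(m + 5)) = m + 1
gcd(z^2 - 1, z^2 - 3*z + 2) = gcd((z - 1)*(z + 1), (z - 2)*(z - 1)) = z - 1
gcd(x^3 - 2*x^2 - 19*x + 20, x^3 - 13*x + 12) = x^2 + 3*x - 4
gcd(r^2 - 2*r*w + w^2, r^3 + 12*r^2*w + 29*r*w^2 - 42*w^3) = r - w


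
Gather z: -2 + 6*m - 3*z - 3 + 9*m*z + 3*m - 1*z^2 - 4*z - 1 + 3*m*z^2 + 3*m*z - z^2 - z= 9*m + z^2*(3*m - 2) + z*(12*m - 8) - 6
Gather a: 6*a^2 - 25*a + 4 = 6*a^2 - 25*a + 4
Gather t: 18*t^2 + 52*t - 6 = 18*t^2 + 52*t - 6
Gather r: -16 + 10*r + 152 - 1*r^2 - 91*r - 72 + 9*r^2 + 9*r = 8*r^2 - 72*r + 64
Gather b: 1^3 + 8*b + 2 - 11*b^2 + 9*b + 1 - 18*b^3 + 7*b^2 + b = -18*b^3 - 4*b^2 + 18*b + 4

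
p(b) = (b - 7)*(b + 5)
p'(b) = 2*b - 2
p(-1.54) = -29.55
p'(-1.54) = -5.08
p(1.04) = -36.00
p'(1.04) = 0.08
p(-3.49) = -15.84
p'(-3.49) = -8.98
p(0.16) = -35.29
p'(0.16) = -1.68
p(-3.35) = -17.08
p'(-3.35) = -8.70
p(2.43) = -33.96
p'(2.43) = 2.86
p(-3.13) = -18.94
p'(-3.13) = -8.26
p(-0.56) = -33.57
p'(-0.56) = -3.12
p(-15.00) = 220.00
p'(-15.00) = -32.00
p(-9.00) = 64.00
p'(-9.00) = -20.00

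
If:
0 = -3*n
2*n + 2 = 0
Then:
No Solution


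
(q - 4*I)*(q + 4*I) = q^2 + 16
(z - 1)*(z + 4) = z^2 + 3*z - 4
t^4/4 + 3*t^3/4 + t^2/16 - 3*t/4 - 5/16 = (t/2 + 1/4)*(t/2 + 1/2)*(t - 1)*(t + 5/2)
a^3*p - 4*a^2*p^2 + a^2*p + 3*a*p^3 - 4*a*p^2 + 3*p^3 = (a - 3*p)*(a - p)*(a*p + p)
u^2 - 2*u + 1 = (u - 1)^2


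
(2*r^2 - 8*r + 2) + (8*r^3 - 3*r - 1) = 8*r^3 + 2*r^2 - 11*r + 1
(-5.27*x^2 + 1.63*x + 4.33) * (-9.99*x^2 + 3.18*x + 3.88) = 52.6473*x^4 - 33.0423*x^3 - 58.5209*x^2 + 20.0938*x + 16.8004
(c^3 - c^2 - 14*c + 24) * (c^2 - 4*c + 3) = c^5 - 5*c^4 - 7*c^3 + 77*c^2 - 138*c + 72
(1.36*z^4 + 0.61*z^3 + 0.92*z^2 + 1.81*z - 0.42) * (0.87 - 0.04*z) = -0.0544*z^5 + 1.1588*z^4 + 0.4939*z^3 + 0.728*z^2 + 1.5915*z - 0.3654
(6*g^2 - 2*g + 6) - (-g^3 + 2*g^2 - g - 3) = g^3 + 4*g^2 - g + 9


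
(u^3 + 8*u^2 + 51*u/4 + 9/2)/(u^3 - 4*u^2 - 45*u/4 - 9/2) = (u + 6)/(u - 6)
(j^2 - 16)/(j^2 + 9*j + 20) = (j - 4)/(j + 5)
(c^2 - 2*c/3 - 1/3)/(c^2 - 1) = (c + 1/3)/(c + 1)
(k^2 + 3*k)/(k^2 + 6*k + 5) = k*(k + 3)/(k^2 + 6*k + 5)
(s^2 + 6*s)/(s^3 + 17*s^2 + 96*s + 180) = s/(s^2 + 11*s + 30)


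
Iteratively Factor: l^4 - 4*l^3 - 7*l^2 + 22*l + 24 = (l + 2)*(l^3 - 6*l^2 + 5*l + 12) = (l - 4)*(l + 2)*(l^2 - 2*l - 3) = (l - 4)*(l + 1)*(l + 2)*(l - 3)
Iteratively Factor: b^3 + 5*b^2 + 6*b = (b)*(b^2 + 5*b + 6) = b*(b + 3)*(b + 2)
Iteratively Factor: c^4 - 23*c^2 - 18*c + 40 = (c + 4)*(c^3 - 4*c^2 - 7*c + 10) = (c + 2)*(c + 4)*(c^2 - 6*c + 5) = (c - 5)*(c + 2)*(c + 4)*(c - 1)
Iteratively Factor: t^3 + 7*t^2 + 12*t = (t + 3)*(t^2 + 4*t) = t*(t + 3)*(t + 4)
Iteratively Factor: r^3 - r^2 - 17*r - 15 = (r - 5)*(r^2 + 4*r + 3) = (r - 5)*(r + 1)*(r + 3)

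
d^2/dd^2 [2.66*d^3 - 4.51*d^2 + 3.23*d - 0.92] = 15.96*d - 9.02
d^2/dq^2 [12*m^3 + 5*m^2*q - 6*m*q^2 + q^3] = -12*m + 6*q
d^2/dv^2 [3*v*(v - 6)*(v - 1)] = 18*v - 42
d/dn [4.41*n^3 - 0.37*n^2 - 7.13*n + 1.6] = 13.23*n^2 - 0.74*n - 7.13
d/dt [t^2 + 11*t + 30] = 2*t + 11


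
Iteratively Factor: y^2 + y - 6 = (y - 2)*(y + 3)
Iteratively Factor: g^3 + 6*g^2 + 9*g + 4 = (g + 1)*(g^2 + 5*g + 4) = (g + 1)^2*(g + 4)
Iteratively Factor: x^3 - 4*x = (x + 2)*(x^2 - 2*x) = (x - 2)*(x + 2)*(x)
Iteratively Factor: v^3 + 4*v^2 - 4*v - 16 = (v + 4)*(v^2 - 4) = (v + 2)*(v + 4)*(v - 2)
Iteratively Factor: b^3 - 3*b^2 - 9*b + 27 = (b + 3)*(b^2 - 6*b + 9) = (b - 3)*(b + 3)*(b - 3)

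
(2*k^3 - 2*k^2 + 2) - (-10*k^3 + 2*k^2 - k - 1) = 12*k^3 - 4*k^2 + k + 3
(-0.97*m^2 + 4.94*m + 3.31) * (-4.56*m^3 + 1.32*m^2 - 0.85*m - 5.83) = 4.4232*m^5 - 23.8068*m^4 - 7.7483*m^3 + 5.8253*m^2 - 31.6137*m - 19.2973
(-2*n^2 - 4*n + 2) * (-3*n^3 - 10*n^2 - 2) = 6*n^5 + 32*n^4 + 34*n^3 - 16*n^2 + 8*n - 4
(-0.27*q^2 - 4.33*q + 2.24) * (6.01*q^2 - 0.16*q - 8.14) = -1.6227*q^4 - 25.9801*q^3 + 16.353*q^2 + 34.8878*q - 18.2336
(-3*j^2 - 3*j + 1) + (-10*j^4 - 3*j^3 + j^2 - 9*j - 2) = -10*j^4 - 3*j^3 - 2*j^2 - 12*j - 1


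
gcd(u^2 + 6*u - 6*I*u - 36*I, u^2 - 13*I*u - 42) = u - 6*I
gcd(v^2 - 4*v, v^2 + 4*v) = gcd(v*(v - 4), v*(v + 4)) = v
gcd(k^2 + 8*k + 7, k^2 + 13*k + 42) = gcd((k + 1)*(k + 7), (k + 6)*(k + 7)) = k + 7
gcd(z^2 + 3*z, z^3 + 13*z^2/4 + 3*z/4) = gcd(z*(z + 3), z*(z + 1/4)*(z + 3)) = z^2 + 3*z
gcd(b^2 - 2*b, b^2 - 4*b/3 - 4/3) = b - 2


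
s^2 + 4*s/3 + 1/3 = (s + 1/3)*(s + 1)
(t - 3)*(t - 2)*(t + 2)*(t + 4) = t^4 + t^3 - 16*t^2 - 4*t + 48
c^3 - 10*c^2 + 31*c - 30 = (c - 5)*(c - 3)*(c - 2)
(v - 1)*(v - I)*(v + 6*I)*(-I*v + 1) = -I*v^4 + 6*v^3 + I*v^3 - 6*v^2 - I*v^2 + 6*v + I*v - 6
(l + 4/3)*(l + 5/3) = l^2 + 3*l + 20/9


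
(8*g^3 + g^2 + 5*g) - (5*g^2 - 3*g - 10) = 8*g^3 - 4*g^2 + 8*g + 10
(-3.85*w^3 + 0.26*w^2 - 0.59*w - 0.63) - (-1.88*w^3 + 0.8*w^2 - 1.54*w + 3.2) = -1.97*w^3 - 0.54*w^2 + 0.95*w - 3.83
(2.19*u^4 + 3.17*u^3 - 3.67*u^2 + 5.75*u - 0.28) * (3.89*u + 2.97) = 8.5191*u^5 + 18.8356*u^4 - 4.8614*u^3 + 11.4676*u^2 + 15.9883*u - 0.8316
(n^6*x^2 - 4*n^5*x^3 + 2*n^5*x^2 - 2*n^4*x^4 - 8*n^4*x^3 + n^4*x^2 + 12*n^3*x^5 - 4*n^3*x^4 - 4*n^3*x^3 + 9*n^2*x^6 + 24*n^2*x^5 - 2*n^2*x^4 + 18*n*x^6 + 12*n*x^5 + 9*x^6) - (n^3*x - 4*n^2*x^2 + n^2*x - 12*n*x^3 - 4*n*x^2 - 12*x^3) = n^6*x^2 - 4*n^5*x^3 + 2*n^5*x^2 - 2*n^4*x^4 - 8*n^4*x^3 + n^4*x^2 + 12*n^3*x^5 - 4*n^3*x^4 - 4*n^3*x^3 - n^3*x + 9*n^2*x^6 + 24*n^2*x^5 - 2*n^2*x^4 + 4*n^2*x^2 - n^2*x + 18*n*x^6 + 12*n*x^5 + 12*n*x^3 + 4*n*x^2 + 9*x^6 + 12*x^3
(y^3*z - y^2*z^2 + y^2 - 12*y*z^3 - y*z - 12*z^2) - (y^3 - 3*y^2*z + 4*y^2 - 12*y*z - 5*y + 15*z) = y^3*z - y^3 - y^2*z^2 + 3*y^2*z - 3*y^2 - 12*y*z^3 + 11*y*z + 5*y - 12*z^2 - 15*z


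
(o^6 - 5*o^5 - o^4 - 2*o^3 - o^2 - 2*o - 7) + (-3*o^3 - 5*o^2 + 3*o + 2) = o^6 - 5*o^5 - o^4 - 5*o^3 - 6*o^2 + o - 5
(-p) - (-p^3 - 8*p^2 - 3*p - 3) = p^3 + 8*p^2 + 2*p + 3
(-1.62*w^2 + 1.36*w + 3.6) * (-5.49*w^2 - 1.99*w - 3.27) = 8.8938*w^4 - 4.2426*w^3 - 17.173*w^2 - 11.6112*w - 11.772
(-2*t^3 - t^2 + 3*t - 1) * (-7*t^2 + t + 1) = 14*t^5 + 5*t^4 - 24*t^3 + 9*t^2 + 2*t - 1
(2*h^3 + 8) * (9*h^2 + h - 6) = 18*h^5 + 2*h^4 - 12*h^3 + 72*h^2 + 8*h - 48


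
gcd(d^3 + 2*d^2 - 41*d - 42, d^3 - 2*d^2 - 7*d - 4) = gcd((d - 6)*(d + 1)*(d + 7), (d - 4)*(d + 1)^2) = d + 1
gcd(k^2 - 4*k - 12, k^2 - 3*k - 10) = k + 2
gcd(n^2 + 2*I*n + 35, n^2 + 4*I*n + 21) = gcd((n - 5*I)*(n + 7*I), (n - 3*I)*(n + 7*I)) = n + 7*I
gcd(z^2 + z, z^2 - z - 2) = z + 1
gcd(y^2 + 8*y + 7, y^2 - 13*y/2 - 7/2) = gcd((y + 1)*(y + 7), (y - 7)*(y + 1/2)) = 1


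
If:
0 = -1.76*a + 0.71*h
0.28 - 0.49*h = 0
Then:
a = 0.23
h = 0.57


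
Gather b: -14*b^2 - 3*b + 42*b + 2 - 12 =-14*b^2 + 39*b - 10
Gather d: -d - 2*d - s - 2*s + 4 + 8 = -3*d - 3*s + 12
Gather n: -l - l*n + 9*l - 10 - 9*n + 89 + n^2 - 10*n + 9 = 8*l + n^2 + n*(-l - 19) + 88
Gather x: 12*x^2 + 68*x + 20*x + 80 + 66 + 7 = 12*x^2 + 88*x + 153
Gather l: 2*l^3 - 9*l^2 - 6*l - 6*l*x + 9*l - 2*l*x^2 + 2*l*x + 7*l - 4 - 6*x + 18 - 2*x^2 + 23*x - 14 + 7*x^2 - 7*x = 2*l^3 - 9*l^2 + l*(-2*x^2 - 4*x + 10) + 5*x^2 + 10*x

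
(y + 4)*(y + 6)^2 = y^3 + 16*y^2 + 84*y + 144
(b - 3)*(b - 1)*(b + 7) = b^3 + 3*b^2 - 25*b + 21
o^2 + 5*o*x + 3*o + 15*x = (o + 3)*(o + 5*x)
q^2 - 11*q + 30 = (q - 6)*(q - 5)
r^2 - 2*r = r*(r - 2)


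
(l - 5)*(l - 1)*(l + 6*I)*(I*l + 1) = I*l^4 - 5*l^3 - 6*I*l^3 + 30*l^2 + 11*I*l^2 - 25*l - 36*I*l + 30*I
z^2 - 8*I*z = z*(z - 8*I)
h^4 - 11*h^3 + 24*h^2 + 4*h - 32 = (h - 8)*(h - 2)^2*(h + 1)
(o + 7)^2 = o^2 + 14*o + 49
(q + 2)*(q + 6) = q^2 + 8*q + 12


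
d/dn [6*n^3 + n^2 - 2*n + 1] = 18*n^2 + 2*n - 2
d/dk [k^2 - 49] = 2*k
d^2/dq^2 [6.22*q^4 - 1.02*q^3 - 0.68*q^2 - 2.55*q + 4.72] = 74.64*q^2 - 6.12*q - 1.36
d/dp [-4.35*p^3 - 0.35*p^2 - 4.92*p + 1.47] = -13.05*p^2 - 0.7*p - 4.92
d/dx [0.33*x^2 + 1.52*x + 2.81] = 0.66*x + 1.52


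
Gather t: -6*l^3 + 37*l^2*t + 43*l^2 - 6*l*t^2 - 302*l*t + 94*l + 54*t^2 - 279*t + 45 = -6*l^3 + 43*l^2 + 94*l + t^2*(54 - 6*l) + t*(37*l^2 - 302*l - 279) + 45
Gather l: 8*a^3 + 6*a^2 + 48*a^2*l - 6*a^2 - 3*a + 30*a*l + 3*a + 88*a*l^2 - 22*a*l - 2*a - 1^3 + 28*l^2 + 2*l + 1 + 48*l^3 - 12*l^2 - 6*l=8*a^3 - 2*a + 48*l^3 + l^2*(88*a + 16) + l*(48*a^2 + 8*a - 4)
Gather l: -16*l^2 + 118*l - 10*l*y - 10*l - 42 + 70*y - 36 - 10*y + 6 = -16*l^2 + l*(108 - 10*y) + 60*y - 72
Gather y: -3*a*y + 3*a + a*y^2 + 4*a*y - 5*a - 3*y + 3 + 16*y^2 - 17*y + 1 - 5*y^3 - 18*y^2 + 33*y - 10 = -2*a - 5*y^3 + y^2*(a - 2) + y*(a + 13) - 6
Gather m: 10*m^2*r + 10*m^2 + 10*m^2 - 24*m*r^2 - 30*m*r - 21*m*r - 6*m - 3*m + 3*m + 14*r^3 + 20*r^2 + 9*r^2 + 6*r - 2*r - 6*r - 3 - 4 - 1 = m^2*(10*r + 20) + m*(-24*r^2 - 51*r - 6) + 14*r^3 + 29*r^2 - 2*r - 8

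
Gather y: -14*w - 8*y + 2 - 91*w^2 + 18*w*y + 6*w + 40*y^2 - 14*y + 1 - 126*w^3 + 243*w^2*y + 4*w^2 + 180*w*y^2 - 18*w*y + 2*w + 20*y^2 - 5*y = -126*w^3 - 87*w^2 - 6*w + y^2*(180*w + 60) + y*(243*w^2 - 27) + 3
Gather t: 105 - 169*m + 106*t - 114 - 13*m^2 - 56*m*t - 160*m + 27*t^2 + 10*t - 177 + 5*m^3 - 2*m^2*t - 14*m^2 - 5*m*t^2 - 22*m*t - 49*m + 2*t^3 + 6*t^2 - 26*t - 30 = 5*m^3 - 27*m^2 - 378*m + 2*t^3 + t^2*(33 - 5*m) + t*(-2*m^2 - 78*m + 90) - 216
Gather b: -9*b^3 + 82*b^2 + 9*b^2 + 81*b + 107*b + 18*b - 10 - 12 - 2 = -9*b^3 + 91*b^2 + 206*b - 24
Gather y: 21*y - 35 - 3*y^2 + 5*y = -3*y^2 + 26*y - 35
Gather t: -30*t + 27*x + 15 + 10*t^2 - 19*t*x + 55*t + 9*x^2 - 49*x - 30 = 10*t^2 + t*(25 - 19*x) + 9*x^2 - 22*x - 15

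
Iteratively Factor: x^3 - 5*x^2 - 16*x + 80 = (x + 4)*(x^2 - 9*x + 20) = (x - 4)*(x + 4)*(x - 5)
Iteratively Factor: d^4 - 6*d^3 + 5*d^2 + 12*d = (d)*(d^3 - 6*d^2 + 5*d + 12) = d*(d + 1)*(d^2 - 7*d + 12) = d*(d - 4)*(d + 1)*(d - 3)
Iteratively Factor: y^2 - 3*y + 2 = (y - 2)*(y - 1)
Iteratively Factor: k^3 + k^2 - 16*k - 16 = (k + 4)*(k^2 - 3*k - 4) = (k + 1)*(k + 4)*(k - 4)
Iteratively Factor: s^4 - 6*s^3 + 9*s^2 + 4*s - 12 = (s + 1)*(s^3 - 7*s^2 + 16*s - 12) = (s - 3)*(s + 1)*(s^2 - 4*s + 4) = (s - 3)*(s - 2)*(s + 1)*(s - 2)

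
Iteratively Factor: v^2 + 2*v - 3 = (v - 1)*(v + 3)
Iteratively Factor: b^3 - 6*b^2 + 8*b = (b - 2)*(b^2 - 4*b) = b*(b - 2)*(b - 4)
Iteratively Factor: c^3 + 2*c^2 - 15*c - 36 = (c + 3)*(c^2 - c - 12) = (c - 4)*(c + 3)*(c + 3)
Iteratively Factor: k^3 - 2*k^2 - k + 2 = (k - 1)*(k^2 - k - 2) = (k - 2)*(k - 1)*(k + 1)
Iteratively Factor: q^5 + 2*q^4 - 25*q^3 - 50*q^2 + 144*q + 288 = (q + 4)*(q^4 - 2*q^3 - 17*q^2 + 18*q + 72) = (q - 3)*(q + 4)*(q^3 + q^2 - 14*q - 24) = (q - 3)*(q + 3)*(q + 4)*(q^2 - 2*q - 8) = (q - 4)*(q - 3)*(q + 3)*(q + 4)*(q + 2)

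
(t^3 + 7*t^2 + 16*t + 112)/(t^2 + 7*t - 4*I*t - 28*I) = t + 4*I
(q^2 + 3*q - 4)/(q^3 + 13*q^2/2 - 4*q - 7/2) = 2*(q + 4)/(2*q^2 + 15*q + 7)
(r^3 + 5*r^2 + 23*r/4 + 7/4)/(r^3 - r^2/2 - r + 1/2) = (4*r^2 + 16*r + 7)/(2*(2*r^2 - 3*r + 1))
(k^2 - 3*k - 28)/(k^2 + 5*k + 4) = (k - 7)/(k + 1)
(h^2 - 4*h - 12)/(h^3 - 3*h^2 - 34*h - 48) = (h - 6)/(h^2 - 5*h - 24)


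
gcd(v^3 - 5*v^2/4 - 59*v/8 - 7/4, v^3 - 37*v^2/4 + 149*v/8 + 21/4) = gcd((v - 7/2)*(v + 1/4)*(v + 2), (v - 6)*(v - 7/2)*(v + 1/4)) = v^2 - 13*v/4 - 7/8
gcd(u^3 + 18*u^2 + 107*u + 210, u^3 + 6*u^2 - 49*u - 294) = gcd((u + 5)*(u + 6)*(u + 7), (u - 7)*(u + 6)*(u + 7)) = u^2 + 13*u + 42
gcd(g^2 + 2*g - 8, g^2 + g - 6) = g - 2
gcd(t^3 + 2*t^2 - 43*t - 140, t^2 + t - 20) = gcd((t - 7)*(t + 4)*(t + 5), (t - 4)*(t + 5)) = t + 5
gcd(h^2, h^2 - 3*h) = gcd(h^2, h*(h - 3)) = h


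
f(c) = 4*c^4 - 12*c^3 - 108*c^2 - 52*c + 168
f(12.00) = 46200.00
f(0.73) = 68.95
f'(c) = 16*c^3 - 36*c^2 - 216*c - 52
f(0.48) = 117.04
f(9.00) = 8448.00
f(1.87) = -336.46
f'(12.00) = 19820.00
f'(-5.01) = -1885.47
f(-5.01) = 1746.79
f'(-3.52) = -435.56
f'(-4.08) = -856.67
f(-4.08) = 505.77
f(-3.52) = 150.34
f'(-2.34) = 51.31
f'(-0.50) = 45.00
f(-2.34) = -28.00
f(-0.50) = 168.75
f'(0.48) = -162.20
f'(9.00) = 6752.00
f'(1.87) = -477.18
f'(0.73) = -222.64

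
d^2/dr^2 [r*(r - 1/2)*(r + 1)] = 6*r + 1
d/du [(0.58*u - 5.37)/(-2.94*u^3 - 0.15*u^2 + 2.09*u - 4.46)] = (3.4104*u^3 - 47.2764*u^2 - 1.611*u + 8.6365)/(8.6436*u^6 + 0.882*u^5 - 12.2667*u^4 + 25.5978*u^3 + 5.7061*u^2 - 18.6428*u + 19.8916)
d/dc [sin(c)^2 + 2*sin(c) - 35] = 2*(sin(c) + 1)*cos(c)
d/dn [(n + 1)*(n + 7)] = 2*n + 8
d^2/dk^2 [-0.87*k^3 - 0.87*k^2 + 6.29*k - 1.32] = -5.22*k - 1.74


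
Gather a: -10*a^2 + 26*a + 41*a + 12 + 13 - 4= -10*a^2 + 67*a + 21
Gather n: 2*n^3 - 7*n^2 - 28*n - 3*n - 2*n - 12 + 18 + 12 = 2*n^3 - 7*n^2 - 33*n + 18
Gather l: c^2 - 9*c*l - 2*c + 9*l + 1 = c^2 - 2*c + l*(9 - 9*c) + 1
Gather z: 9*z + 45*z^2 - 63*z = 45*z^2 - 54*z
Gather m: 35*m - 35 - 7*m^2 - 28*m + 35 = -7*m^2 + 7*m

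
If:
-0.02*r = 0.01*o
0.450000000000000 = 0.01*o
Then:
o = 45.00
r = -22.50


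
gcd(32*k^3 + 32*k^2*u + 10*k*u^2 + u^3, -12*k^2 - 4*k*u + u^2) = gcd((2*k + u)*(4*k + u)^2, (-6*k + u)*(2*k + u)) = 2*k + u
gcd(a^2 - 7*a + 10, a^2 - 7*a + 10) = a^2 - 7*a + 10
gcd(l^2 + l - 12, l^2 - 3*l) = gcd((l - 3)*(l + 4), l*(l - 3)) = l - 3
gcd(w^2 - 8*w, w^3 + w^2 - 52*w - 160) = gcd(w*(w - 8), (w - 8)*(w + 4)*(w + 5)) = w - 8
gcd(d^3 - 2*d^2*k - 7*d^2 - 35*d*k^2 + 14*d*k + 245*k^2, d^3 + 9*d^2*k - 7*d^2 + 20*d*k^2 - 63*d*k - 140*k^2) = d^2 + 5*d*k - 7*d - 35*k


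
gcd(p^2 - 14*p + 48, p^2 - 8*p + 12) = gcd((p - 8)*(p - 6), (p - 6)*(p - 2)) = p - 6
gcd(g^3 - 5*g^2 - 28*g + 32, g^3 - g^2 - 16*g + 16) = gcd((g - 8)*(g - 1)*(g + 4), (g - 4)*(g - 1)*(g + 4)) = g^2 + 3*g - 4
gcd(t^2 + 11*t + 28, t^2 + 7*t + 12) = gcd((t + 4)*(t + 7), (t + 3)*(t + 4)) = t + 4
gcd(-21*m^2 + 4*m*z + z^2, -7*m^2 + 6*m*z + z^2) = 7*m + z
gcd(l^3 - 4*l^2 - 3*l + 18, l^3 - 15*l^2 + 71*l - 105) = l - 3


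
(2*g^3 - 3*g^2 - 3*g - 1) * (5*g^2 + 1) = 10*g^5 - 15*g^4 - 13*g^3 - 8*g^2 - 3*g - 1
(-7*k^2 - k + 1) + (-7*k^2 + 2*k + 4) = -14*k^2 + k + 5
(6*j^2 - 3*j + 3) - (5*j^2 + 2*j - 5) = j^2 - 5*j + 8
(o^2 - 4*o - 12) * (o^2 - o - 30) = o^4 - 5*o^3 - 38*o^2 + 132*o + 360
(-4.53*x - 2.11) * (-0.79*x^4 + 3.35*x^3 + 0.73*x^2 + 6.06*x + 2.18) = 3.5787*x^5 - 13.5086*x^4 - 10.3754*x^3 - 28.9921*x^2 - 22.662*x - 4.5998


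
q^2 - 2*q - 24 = (q - 6)*(q + 4)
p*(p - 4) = p^2 - 4*p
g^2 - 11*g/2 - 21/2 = (g - 7)*(g + 3/2)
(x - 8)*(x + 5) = x^2 - 3*x - 40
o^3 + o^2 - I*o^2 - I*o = o*(o + 1)*(o - I)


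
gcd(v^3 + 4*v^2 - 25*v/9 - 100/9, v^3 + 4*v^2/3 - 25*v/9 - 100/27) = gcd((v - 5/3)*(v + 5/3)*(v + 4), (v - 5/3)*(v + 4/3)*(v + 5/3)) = v^2 - 25/9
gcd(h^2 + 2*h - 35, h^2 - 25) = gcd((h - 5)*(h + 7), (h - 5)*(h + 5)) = h - 5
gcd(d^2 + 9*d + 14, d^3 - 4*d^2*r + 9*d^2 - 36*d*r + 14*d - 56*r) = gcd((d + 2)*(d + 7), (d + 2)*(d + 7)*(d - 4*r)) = d^2 + 9*d + 14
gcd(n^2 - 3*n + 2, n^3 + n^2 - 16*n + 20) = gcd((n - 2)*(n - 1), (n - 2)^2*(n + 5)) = n - 2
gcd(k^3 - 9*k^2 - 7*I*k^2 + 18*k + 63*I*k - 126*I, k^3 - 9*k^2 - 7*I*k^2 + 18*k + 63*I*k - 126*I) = k^3 + k^2*(-9 - 7*I) + k*(18 + 63*I) - 126*I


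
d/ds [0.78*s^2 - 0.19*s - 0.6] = 1.56*s - 0.19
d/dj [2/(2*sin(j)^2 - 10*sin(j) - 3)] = 4*(5 - 2*sin(j))*cos(j)/(10*sin(j) + cos(2*j) + 2)^2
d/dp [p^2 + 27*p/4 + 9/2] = 2*p + 27/4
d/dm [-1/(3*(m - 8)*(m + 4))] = 2*(m - 2)/(3*(m - 8)^2*(m + 4)^2)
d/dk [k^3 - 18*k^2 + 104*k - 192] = 3*k^2 - 36*k + 104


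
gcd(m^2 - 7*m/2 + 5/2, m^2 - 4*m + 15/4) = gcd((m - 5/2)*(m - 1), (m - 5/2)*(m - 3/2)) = m - 5/2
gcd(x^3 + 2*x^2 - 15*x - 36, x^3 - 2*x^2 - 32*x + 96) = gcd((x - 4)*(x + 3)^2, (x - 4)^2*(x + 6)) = x - 4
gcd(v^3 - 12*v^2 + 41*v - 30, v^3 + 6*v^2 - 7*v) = v - 1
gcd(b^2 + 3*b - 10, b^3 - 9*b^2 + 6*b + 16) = b - 2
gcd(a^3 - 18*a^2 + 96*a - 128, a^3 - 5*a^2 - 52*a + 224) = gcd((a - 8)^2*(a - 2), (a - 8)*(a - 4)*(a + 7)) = a - 8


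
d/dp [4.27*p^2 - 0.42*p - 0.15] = 8.54*p - 0.42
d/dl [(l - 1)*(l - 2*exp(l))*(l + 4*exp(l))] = 2*l^2*exp(l) + 3*l^2 - 16*l*exp(2*l) + 2*l*exp(l) - 2*l + 8*exp(2*l) - 2*exp(l)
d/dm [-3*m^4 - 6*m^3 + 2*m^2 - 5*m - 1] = -12*m^3 - 18*m^2 + 4*m - 5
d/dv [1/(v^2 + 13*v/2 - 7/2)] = 2*(-4*v - 13)/(2*v^2 + 13*v - 7)^2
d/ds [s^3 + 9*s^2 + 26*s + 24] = 3*s^2 + 18*s + 26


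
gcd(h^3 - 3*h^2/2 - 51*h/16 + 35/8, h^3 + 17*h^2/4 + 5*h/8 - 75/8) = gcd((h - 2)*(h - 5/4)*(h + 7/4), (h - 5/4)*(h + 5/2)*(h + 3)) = h - 5/4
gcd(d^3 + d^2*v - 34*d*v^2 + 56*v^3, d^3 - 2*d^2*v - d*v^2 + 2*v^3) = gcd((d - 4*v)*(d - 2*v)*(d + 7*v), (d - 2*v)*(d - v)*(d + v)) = -d + 2*v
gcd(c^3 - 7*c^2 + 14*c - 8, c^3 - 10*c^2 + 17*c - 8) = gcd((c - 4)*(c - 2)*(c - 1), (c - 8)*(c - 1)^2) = c - 1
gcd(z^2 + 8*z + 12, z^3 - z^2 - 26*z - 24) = 1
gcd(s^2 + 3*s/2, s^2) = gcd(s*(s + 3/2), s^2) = s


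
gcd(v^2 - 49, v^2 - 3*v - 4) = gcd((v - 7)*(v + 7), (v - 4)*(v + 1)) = 1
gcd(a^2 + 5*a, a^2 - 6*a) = a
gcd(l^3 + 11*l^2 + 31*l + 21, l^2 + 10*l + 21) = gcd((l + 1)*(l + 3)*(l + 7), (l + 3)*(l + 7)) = l^2 + 10*l + 21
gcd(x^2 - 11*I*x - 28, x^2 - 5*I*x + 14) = x - 7*I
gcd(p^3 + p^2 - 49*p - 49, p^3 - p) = p + 1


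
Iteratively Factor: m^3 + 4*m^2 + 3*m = (m + 3)*(m^2 + m) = (m + 1)*(m + 3)*(m)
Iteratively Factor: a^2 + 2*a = (a + 2)*(a)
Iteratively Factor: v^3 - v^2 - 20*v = (v)*(v^2 - v - 20) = v*(v + 4)*(v - 5)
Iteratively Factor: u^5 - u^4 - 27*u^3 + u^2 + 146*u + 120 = (u - 3)*(u^4 + 2*u^3 - 21*u^2 - 62*u - 40) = (u - 5)*(u - 3)*(u^3 + 7*u^2 + 14*u + 8) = (u - 5)*(u - 3)*(u + 2)*(u^2 + 5*u + 4) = (u - 5)*(u - 3)*(u + 2)*(u + 4)*(u + 1)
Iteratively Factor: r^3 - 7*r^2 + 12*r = (r - 3)*(r^2 - 4*r) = r*(r - 3)*(r - 4)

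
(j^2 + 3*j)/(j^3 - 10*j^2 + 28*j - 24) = j*(j + 3)/(j^3 - 10*j^2 + 28*j - 24)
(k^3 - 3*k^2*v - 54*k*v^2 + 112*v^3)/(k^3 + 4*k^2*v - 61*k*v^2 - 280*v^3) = (k - 2*v)/(k + 5*v)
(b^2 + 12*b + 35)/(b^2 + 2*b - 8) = (b^2 + 12*b + 35)/(b^2 + 2*b - 8)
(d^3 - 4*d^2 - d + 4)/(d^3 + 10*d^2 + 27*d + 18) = (d^2 - 5*d + 4)/(d^2 + 9*d + 18)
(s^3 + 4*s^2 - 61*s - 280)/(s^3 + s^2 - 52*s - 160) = (s + 7)/(s + 4)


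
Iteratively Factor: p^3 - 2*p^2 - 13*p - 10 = (p + 2)*(p^2 - 4*p - 5) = (p - 5)*(p + 2)*(p + 1)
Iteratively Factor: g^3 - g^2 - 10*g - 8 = (g + 1)*(g^2 - 2*g - 8) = (g - 4)*(g + 1)*(g + 2)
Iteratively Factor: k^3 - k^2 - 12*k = (k)*(k^2 - k - 12) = k*(k + 3)*(k - 4)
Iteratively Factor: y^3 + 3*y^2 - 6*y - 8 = (y + 1)*(y^2 + 2*y - 8) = (y + 1)*(y + 4)*(y - 2)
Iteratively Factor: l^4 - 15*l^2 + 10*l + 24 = (l - 2)*(l^3 + 2*l^2 - 11*l - 12) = (l - 2)*(l + 4)*(l^2 - 2*l - 3) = (l - 3)*(l - 2)*(l + 4)*(l + 1)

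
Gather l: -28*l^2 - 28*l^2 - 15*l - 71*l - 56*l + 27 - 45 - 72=-56*l^2 - 142*l - 90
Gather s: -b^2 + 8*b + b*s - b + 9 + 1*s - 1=-b^2 + 7*b + s*(b + 1) + 8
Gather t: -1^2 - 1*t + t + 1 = 0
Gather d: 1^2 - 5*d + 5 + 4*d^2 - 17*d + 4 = 4*d^2 - 22*d + 10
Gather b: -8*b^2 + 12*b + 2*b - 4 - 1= -8*b^2 + 14*b - 5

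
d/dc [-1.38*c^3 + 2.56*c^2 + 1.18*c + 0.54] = -4.14*c^2 + 5.12*c + 1.18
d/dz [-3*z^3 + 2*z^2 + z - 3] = -9*z^2 + 4*z + 1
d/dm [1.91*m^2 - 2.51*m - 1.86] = 3.82*m - 2.51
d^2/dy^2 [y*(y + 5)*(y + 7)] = 6*y + 24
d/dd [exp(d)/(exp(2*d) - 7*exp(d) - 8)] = (-exp(2*d) - 8)*exp(d)/(exp(4*d) - 14*exp(3*d) + 33*exp(2*d) + 112*exp(d) + 64)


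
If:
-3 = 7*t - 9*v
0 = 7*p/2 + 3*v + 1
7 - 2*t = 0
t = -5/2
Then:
No Solution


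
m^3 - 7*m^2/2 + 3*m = m*(m - 2)*(m - 3/2)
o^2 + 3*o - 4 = (o - 1)*(o + 4)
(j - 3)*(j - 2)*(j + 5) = j^3 - 19*j + 30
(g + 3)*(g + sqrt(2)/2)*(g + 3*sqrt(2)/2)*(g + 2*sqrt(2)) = g^4 + 3*g^3 + 4*sqrt(2)*g^3 + 19*g^2/2 + 12*sqrt(2)*g^2 + 3*sqrt(2)*g + 57*g/2 + 9*sqrt(2)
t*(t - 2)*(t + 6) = t^3 + 4*t^2 - 12*t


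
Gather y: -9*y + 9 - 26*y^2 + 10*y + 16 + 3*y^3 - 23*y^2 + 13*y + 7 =3*y^3 - 49*y^2 + 14*y + 32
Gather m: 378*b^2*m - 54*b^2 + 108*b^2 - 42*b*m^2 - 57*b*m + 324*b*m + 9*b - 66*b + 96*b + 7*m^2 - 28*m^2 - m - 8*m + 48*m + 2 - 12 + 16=54*b^2 + 39*b + m^2*(-42*b - 21) + m*(378*b^2 + 267*b + 39) + 6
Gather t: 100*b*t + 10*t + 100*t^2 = 100*t^2 + t*(100*b + 10)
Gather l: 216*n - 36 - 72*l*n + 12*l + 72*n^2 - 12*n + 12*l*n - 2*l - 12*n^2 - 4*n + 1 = l*(10 - 60*n) + 60*n^2 + 200*n - 35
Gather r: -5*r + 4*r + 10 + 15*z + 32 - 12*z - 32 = -r + 3*z + 10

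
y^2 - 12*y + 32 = (y - 8)*(y - 4)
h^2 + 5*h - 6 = (h - 1)*(h + 6)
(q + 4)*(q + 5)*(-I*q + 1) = -I*q^3 + q^2 - 9*I*q^2 + 9*q - 20*I*q + 20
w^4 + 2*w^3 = w^3*(w + 2)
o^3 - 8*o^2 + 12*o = o*(o - 6)*(o - 2)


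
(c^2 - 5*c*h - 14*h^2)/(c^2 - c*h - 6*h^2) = (c - 7*h)/(c - 3*h)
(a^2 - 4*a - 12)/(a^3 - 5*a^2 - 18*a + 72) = (a + 2)/(a^2 + a - 12)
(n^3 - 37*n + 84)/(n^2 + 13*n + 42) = (n^2 - 7*n + 12)/(n + 6)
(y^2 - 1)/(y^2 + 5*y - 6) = (y + 1)/(y + 6)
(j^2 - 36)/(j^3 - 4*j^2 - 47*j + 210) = (j + 6)/(j^2 + 2*j - 35)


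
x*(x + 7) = x^2 + 7*x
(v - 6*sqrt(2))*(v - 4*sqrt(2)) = v^2 - 10*sqrt(2)*v + 48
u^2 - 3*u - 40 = (u - 8)*(u + 5)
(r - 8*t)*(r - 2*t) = r^2 - 10*r*t + 16*t^2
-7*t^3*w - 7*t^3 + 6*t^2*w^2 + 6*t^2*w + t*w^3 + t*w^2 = (-t + w)*(7*t + w)*(t*w + t)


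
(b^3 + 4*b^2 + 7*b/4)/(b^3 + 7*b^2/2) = (b + 1/2)/b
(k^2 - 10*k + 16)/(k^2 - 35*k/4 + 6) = 4*(k - 2)/(4*k - 3)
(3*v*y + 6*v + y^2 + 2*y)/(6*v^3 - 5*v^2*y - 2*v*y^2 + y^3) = (3*v*y + 6*v + y^2 + 2*y)/(6*v^3 - 5*v^2*y - 2*v*y^2 + y^3)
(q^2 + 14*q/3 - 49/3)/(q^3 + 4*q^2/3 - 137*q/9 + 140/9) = 3*(q + 7)/(3*q^2 + 11*q - 20)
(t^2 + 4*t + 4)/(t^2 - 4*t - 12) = (t + 2)/(t - 6)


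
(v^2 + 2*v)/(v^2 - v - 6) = v/(v - 3)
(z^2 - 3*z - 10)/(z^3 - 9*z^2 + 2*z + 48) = (z - 5)/(z^2 - 11*z + 24)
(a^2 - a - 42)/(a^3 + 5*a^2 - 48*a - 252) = 1/(a + 6)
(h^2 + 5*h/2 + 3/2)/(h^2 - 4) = (2*h^2 + 5*h + 3)/(2*(h^2 - 4))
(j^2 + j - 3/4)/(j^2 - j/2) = (j + 3/2)/j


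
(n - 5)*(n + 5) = n^2 - 25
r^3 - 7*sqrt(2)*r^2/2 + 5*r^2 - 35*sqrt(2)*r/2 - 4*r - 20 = (r + 5)*(r - 4*sqrt(2))*(r + sqrt(2)/2)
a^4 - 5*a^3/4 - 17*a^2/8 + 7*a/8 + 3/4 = (a - 2)*(a - 3/4)*(a + 1/2)*(a + 1)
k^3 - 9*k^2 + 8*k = k*(k - 8)*(k - 1)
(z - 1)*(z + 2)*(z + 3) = z^3 + 4*z^2 + z - 6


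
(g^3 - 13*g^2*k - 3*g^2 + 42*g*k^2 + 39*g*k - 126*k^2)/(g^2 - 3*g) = g - 13*k + 42*k^2/g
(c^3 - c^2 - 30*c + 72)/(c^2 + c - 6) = (c^3 - c^2 - 30*c + 72)/(c^2 + c - 6)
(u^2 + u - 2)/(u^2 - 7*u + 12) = (u^2 + u - 2)/(u^2 - 7*u + 12)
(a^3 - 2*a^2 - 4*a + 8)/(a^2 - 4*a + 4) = a + 2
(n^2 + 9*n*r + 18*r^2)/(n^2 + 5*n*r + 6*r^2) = (n + 6*r)/(n + 2*r)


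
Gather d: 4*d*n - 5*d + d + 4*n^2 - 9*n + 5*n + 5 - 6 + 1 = d*(4*n - 4) + 4*n^2 - 4*n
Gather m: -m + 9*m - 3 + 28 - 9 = 8*m + 16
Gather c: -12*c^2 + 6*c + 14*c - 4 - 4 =-12*c^2 + 20*c - 8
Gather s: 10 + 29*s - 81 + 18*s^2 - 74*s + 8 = 18*s^2 - 45*s - 63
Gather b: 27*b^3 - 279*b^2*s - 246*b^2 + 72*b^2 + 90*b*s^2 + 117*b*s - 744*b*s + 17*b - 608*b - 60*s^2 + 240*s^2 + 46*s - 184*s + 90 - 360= 27*b^3 + b^2*(-279*s - 174) + b*(90*s^2 - 627*s - 591) + 180*s^2 - 138*s - 270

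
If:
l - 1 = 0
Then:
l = 1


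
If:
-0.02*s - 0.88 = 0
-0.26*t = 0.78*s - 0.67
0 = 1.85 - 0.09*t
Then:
No Solution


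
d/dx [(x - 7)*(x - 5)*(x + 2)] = 3*x^2 - 20*x + 11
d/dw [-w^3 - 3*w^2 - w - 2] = -3*w^2 - 6*w - 1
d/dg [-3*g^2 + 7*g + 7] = 7 - 6*g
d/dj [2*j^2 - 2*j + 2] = 4*j - 2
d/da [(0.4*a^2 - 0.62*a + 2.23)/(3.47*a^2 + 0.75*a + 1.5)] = (2.4514*a^2 - 14.2762*a - 2.6025)/(12.0409*a^4 + 5.205*a^3 + 10.9725*a^2 + 2.25*a + 2.25)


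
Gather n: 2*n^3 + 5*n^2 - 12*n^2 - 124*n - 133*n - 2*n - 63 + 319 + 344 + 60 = 2*n^3 - 7*n^2 - 259*n + 660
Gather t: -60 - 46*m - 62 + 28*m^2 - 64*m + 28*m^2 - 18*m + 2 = 56*m^2 - 128*m - 120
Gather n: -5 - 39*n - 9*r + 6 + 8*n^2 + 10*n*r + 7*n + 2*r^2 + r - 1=8*n^2 + n*(10*r - 32) + 2*r^2 - 8*r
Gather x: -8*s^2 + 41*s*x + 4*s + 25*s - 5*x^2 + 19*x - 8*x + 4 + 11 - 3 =-8*s^2 + 29*s - 5*x^2 + x*(41*s + 11) + 12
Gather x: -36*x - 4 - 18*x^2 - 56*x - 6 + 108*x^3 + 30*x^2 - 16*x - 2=108*x^3 + 12*x^2 - 108*x - 12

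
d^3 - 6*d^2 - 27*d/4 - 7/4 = (d - 7)*(d + 1/2)^2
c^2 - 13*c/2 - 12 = (c - 8)*(c + 3/2)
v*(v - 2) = v^2 - 2*v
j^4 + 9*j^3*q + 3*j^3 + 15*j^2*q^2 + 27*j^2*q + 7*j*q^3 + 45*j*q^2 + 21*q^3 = (j + 3)*(j + q)^2*(j + 7*q)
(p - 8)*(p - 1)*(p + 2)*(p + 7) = p^4 - 59*p^2 - 54*p + 112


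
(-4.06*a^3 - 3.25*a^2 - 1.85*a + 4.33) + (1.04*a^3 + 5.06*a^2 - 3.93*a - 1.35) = -3.02*a^3 + 1.81*a^2 - 5.78*a + 2.98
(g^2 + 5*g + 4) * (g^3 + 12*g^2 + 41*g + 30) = g^5 + 17*g^4 + 105*g^3 + 283*g^2 + 314*g + 120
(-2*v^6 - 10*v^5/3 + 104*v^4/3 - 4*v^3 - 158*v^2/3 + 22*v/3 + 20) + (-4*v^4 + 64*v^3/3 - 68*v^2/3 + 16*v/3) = -2*v^6 - 10*v^5/3 + 92*v^4/3 + 52*v^3/3 - 226*v^2/3 + 38*v/3 + 20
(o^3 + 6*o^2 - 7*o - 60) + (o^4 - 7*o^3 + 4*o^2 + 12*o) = o^4 - 6*o^3 + 10*o^2 + 5*o - 60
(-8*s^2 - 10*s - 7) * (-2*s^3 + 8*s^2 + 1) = 16*s^5 - 44*s^4 - 66*s^3 - 64*s^2 - 10*s - 7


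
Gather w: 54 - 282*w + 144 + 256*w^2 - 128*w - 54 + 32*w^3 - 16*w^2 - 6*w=32*w^3 + 240*w^2 - 416*w + 144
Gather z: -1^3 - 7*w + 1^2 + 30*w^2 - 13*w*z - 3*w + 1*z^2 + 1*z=30*w^2 - 10*w + z^2 + z*(1 - 13*w)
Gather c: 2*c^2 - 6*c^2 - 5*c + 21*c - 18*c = -4*c^2 - 2*c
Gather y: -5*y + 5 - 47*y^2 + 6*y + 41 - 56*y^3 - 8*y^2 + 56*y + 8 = -56*y^3 - 55*y^2 + 57*y + 54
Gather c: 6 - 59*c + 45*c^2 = 45*c^2 - 59*c + 6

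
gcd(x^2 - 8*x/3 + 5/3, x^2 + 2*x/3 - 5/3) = x - 1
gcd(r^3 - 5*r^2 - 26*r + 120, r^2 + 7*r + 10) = r + 5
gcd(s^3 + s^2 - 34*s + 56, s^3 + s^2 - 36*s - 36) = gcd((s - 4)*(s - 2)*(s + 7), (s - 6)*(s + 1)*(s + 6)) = 1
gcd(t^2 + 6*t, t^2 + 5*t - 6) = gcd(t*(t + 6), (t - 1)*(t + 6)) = t + 6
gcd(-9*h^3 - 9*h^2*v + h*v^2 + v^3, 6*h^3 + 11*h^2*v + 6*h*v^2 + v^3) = 3*h^2 + 4*h*v + v^2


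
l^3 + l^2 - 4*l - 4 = (l - 2)*(l + 1)*(l + 2)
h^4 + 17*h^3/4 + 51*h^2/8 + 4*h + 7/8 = (h + 1/2)*(h + 1)^2*(h + 7/4)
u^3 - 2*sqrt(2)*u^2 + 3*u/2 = u*(u - 3*sqrt(2)/2)*(u - sqrt(2)/2)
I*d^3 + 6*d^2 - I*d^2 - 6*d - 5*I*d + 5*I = (d - 5*I)*(d - I)*(I*d - I)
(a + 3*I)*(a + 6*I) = a^2 + 9*I*a - 18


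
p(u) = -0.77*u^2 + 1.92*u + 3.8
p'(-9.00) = 15.78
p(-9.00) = -75.85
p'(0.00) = 1.92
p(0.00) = 3.80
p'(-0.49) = 2.67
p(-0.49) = 2.67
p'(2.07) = -1.27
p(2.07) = 4.48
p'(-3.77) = 7.73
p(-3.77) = -14.38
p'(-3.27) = 6.96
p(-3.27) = -10.71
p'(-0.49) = 2.67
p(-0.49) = 2.67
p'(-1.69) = 4.52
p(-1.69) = -1.64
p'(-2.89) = 6.37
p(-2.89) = -8.18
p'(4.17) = -4.50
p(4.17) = -1.58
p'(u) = 1.92 - 1.54*u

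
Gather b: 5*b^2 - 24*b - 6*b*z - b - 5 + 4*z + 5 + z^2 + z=5*b^2 + b*(-6*z - 25) + z^2 + 5*z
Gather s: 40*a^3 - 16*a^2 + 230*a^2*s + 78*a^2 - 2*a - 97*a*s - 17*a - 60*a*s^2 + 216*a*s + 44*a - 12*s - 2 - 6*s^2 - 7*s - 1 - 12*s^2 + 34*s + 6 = 40*a^3 + 62*a^2 + 25*a + s^2*(-60*a - 18) + s*(230*a^2 + 119*a + 15) + 3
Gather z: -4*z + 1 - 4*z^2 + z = -4*z^2 - 3*z + 1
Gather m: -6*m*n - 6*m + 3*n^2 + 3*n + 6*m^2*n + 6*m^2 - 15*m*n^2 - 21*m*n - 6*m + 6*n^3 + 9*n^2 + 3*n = m^2*(6*n + 6) + m*(-15*n^2 - 27*n - 12) + 6*n^3 + 12*n^2 + 6*n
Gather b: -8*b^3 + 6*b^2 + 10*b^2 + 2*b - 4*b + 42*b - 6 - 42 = -8*b^3 + 16*b^2 + 40*b - 48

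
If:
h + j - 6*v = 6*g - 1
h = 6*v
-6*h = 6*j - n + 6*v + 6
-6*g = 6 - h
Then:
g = v - 1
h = 6*v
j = 6*v - 7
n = 78*v - 36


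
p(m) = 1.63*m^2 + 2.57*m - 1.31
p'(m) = 3.26*m + 2.57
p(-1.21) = -2.03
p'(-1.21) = -1.37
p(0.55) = 0.60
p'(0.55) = 4.36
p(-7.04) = 61.38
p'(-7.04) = -20.38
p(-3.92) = 13.66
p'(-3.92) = -10.21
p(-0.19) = -1.74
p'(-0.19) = 1.95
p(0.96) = 2.66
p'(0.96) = 5.70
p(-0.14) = -1.64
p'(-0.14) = 2.11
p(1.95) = 9.90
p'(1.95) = 8.93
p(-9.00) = 107.59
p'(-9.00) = -26.77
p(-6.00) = 41.95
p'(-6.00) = -16.99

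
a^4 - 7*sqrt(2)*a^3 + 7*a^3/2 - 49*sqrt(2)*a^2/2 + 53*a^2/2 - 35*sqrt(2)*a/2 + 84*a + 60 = (a + 1)*(a + 5/2)*(a - 4*sqrt(2))*(a - 3*sqrt(2))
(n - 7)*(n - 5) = n^2 - 12*n + 35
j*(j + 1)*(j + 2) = j^3 + 3*j^2 + 2*j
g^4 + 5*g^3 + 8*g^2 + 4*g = g*(g + 1)*(g + 2)^2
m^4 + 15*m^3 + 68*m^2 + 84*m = m*(m + 2)*(m + 6)*(m + 7)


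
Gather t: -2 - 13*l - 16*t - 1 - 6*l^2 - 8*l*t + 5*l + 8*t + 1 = -6*l^2 - 8*l + t*(-8*l - 8) - 2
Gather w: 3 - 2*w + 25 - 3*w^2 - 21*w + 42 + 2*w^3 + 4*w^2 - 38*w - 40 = 2*w^3 + w^2 - 61*w + 30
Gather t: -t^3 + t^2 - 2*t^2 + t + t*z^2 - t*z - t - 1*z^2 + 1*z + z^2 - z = -t^3 - t^2 + t*(z^2 - z)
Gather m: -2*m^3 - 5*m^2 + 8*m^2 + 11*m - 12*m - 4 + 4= -2*m^3 + 3*m^2 - m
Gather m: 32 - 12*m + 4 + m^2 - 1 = m^2 - 12*m + 35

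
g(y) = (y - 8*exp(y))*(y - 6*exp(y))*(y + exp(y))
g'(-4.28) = 53.15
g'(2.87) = 858123.40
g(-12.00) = -1728.01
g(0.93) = 956.91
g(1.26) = 2564.85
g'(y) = (1 - 8*exp(y))*(y - 6*exp(y))*(y + exp(y)) + (1 - 6*exp(y))*(y - 8*exp(y))*(y + exp(y)) + (y - 8*exp(y))*(y - 6*exp(y))*(exp(y) + 1)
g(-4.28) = -81.73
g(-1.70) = -13.41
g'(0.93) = 2881.92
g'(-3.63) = 37.34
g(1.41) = 3999.65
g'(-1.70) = 8.04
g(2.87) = 291828.68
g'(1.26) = 7613.47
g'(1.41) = 11824.20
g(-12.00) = -1728.01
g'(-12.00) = 431.99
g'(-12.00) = 431.99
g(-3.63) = -52.46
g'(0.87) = 2413.82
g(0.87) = 798.45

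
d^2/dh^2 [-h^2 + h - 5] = -2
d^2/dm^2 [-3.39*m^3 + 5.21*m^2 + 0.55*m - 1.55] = 10.42 - 20.34*m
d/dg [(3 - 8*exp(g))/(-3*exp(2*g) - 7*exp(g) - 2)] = (-24*exp(2*g) + 18*exp(g) + 37)*exp(g)/(9*exp(4*g) + 42*exp(3*g) + 61*exp(2*g) + 28*exp(g) + 4)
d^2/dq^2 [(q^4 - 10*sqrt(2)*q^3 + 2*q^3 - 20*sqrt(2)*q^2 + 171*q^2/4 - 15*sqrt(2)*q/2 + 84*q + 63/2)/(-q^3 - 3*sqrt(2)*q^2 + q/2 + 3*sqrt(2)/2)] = 2*(-970*q^6 + 208*sqrt(2)*q^6 - 2040*q^5 + 300*sqrt(2)*q^5 - 5952*sqrt(2)*q^4 + 705*q^4 - 8350*sqrt(2)*q^3 - 8740*q^3 - 21240*q^2 - 1764*sqrt(2)*q^2 - 18360*q + 2700*sqrt(2)*q - 3960 + 1224*sqrt(2))/(8*q^9 + 72*sqrt(2)*q^8 + 420*q^7 + 324*sqrt(2)*q^6 - 642*q^5 - 594*sqrt(2)*q^4 + 323*q^3 + 315*sqrt(2)*q^2 - 54*q - 54*sqrt(2))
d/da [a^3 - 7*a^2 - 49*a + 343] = 3*a^2 - 14*a - 49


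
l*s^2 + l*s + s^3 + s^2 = s*(l + s)*(s + 1)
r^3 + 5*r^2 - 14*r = r*(r - 2)*(r + 7)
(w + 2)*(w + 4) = w^2 + 6*w + 8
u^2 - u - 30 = (u - 6)*(u + 5)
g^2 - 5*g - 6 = (g - 6)*(g + 1)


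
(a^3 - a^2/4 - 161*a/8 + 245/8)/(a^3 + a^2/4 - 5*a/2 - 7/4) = (2*a^2 + 3*a - 35)/(2*(a^2 + 2*a + 1))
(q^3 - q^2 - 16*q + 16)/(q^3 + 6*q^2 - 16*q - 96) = (q - 1)/(q + 6)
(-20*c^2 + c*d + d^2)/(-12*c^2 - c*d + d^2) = (5*c + d)/(3*c + d)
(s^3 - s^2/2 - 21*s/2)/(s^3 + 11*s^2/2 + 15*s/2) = (2*s - 7)/(2*s + 5)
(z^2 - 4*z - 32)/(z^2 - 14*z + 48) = (z + 4)/(z - 6)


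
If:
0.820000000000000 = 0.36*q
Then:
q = 2.28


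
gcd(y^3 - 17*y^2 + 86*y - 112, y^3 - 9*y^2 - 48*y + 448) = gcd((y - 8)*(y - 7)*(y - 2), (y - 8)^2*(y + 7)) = y - 8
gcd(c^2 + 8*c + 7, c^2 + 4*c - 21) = c + 7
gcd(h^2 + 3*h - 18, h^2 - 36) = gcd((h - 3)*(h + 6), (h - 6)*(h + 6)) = h + 6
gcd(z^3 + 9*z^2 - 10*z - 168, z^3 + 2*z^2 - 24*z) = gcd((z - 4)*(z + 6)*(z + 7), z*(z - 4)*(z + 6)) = z^2 + 2*z - 24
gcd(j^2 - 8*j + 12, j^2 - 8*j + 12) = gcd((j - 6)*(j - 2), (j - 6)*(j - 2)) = j^2 - 8*j + 12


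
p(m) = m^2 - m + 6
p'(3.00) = 5.00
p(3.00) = 12.00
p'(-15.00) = -31.00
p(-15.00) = 246.00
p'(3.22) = 5.44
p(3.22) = 13.15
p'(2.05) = 3.10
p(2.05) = 8.15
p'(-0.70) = -2.40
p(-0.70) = 7.19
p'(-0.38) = -1.76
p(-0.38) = 6.52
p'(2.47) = 3.94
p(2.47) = 9.63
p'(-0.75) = -2.50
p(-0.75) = 7.31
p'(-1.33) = -3.66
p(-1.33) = 9.10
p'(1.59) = 2.18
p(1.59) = 6.94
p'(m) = 2*m - 1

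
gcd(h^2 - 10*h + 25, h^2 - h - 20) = h - 5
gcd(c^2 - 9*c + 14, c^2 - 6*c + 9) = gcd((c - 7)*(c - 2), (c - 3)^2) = 1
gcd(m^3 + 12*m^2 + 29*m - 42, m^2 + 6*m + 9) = 1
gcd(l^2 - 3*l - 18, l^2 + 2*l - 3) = l + 3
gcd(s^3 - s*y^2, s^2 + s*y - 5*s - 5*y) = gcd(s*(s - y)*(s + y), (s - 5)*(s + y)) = s + y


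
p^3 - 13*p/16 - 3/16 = (p - 1)*(p + 1/4)*(p + 3/4)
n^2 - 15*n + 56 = (n - 8)*(n - 7)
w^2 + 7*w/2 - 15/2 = (w - 3/2)*(w + 5)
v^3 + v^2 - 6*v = v*(v - 2)*(v + 3)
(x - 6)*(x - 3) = x^2 - 9*x + 18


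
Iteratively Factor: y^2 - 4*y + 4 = (y - 2)*(y - 2)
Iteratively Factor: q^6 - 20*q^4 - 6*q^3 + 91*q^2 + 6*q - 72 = (q + 3)*(q^5 - 3*q^4 - 11*q^3 + 27*q^2 + 10*q - 24) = (q - 2)*(q + 3)*(q^4 - q^3 - 13*q^2 + q + 12) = (q - 4)*(q - 2)*(q + 3)*(q^3 + 3*q^2 - q - 3) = (q - 4)*(q - 2)*(q + 1)*(q + 3)*(q^2 + 2*q - 3) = (q - 4)*(q - 2)*(q + 1)*(q + 3)^2*(q - 1)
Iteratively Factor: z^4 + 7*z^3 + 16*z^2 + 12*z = (z + 2)*(z^3 + 5*z^2 + 6*z) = (z + 2)*(z + 3)*(z^2 + 2*z) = z*(z + 2)*(z + 3)*(z + 2)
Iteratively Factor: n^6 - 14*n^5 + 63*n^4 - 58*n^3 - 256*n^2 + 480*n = (n)*(n^5 - 14*n^4 + 63*n^3 - 58*n^2 - 256*n + 480) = n*(n - 4)*(n^4 - 10*n^3 + 23*n^2 + 34*n - 120) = n*(n - 4)*(n + 2)*(n^3 - 12*n^2 + 47*n - 60) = n*(n - 5)*(n - 4)*(n + 2)*(n^2 - 7*n + 12) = n*(n - 5)*(n - 4)^2*(n + 2)*(n - 3)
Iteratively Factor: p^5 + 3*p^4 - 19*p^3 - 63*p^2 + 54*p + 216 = (p - 4)*(p^4 + 7*p^3 + 9*p^2 - 27*p - 54) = (p - 4)*(p + 3)*(p^3 + 4*p^2 - 3*p - 18) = (p - 4)*(p + 3)^2*(p^2 + p - 6) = (p - 4)*(p - 2)*(p + 3)^2*(p + 3)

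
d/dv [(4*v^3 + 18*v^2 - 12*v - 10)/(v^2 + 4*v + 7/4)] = 16*(v^2 + 7*v + 19)/(4*v^2 + 28*v + 49)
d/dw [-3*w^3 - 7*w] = -9*w^2 - 7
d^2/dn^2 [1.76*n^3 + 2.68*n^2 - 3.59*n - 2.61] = 10.56*n + 5.36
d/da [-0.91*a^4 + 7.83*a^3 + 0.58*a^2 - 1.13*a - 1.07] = -3.64*a^3 + 23.49*a^2 + 1.16*a - 1.13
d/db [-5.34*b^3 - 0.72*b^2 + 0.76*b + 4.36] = -16.02*b^2 - 1.44*b + 0.76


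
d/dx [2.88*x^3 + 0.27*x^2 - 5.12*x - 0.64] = 8.64*x^2 + 0.54*x - 5.12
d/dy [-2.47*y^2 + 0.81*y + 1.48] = 0.81 - 4.94*y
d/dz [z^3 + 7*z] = 3*z^2 + 7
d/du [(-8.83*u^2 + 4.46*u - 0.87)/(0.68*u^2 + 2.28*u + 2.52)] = (-23.1652*u^2 - 43.32*u + 13.2228)/(0.4624*u^4 + 3.1008*u^3 + 8.6256*u^2 + 11.4912*u + 6.3504)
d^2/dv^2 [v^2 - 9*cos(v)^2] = 20 - 36*sin(v)^2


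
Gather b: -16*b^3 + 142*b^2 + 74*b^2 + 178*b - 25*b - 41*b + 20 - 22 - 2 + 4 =-16*b^3 + 216*b^2 + 112*b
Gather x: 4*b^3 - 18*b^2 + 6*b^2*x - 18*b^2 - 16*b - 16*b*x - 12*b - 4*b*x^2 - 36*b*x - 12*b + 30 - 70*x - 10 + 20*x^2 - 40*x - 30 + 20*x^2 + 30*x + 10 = 4*b^3 - 36*b^2 - 40*b + x^2*(40 - 4*b) + x*(6*b^2 - 52*b - 80)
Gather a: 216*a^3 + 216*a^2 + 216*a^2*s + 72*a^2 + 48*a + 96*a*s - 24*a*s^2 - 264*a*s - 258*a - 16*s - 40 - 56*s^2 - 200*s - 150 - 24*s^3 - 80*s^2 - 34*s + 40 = 216*a^3 + a^2*(216*s + 288) + a*(-24*s^2 - 168*s - 210) - 24*s^3 - 136*s^2 - 250*s - 150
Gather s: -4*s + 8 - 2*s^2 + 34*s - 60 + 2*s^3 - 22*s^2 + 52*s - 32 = 2*s^3 - 24*s^2 + 82*s - 84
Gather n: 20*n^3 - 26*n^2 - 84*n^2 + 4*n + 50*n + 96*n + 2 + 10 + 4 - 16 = 20*n^3 - 110*n^2 + 150*n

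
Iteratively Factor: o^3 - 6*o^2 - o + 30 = (o + 2)*(o^2 - 8*o + 15) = (o - 5)*(o + 2)*(o - 3)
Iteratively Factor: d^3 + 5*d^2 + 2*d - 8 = (d - 1)*(d^2 + 6*d + 8) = (d - 1)*(d + 2)*(d + 4)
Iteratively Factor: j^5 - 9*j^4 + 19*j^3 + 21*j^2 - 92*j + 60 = (j - 5)*(j^4 - 4*j^3 - j^2 + 16*j - 12) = (j - 5)*(j - 3)*(j^3 - j^2 - 4*j + 4) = (j - 5)*(j - 3)*(j - 1)*(j^2 - 4) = (j - 5)*(j - 3)*(j - 1)*(j + 2)*(j - 2)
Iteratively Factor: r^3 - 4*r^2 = (r)*(r^2 - 4*r) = r^2*(r - 4)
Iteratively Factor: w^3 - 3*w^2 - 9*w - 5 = (w - 5)*(w^2 + 2*w + 1) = (w - 5)*(w + 1)*(w + 1)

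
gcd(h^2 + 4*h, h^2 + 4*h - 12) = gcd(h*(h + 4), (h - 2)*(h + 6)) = 1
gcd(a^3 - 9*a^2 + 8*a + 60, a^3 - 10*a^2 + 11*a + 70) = a^2 - 3*a - 10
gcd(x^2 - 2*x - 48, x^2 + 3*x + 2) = 1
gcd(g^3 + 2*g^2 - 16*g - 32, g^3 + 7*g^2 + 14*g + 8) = g^2 + 6*g + 8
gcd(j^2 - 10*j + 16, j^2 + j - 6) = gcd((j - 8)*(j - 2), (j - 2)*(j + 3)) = j - 2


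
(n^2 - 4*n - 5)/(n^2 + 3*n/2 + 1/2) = 2*(n - 5)/(2*n + 1)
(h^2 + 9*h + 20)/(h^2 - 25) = (h + 4)/(h - 5)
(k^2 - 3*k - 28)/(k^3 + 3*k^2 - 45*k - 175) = (k + 4)/(k^2 + 10*k + 25)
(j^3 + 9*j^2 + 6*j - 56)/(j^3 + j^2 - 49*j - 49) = (j^2 + 2*j - 8)/(j^2 - 6*j - 7)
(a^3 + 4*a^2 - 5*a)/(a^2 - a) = a + 5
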